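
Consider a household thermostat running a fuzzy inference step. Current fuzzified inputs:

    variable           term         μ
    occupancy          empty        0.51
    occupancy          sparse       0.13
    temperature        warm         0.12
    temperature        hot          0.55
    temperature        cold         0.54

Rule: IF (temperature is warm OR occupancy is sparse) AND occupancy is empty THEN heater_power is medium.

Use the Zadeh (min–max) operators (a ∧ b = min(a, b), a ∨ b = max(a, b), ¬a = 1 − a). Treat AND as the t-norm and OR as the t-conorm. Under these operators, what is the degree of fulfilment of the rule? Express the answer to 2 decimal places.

firing strength: (warm=0.12 OR sparse=0.13) = 0.13; AND[min(a, b)] with empty=0.51 → w = 0.13

0.13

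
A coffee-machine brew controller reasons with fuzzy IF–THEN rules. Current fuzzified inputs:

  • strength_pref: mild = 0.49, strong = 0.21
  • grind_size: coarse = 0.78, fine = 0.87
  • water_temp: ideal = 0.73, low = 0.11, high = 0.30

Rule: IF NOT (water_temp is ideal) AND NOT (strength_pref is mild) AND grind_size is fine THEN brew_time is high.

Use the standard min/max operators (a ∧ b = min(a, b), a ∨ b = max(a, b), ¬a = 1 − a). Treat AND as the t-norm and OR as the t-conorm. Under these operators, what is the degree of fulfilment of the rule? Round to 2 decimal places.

firing strength: ¬ideal=1−0.73=0.27, ¬mild=1−0.49=0.51, fine=0.87; AND[min(a, b)] → w = 0.27

0.27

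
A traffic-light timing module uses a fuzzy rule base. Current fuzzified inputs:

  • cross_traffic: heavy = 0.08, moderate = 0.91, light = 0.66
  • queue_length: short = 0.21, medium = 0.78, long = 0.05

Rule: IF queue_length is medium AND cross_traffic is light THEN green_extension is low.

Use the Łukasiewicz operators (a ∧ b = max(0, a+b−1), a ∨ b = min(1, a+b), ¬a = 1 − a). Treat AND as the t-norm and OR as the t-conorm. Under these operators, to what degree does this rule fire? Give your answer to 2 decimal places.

0.44

firing strength: medium=0.78, light=0.66; AND[max(0, a+b−1)] → w = 0.44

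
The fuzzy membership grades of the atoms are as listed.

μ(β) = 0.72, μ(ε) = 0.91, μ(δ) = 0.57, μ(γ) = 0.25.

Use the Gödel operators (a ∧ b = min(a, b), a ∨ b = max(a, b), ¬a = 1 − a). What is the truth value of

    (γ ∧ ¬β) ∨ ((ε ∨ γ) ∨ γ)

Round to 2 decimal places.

¬β = 1 − 0.72 = 0.28
γ ∧ ¬β = min(a, b) on (0.25, 0.28) = 0.25
ε ∨ γ = max(a, b) on (0.91, 0.25) = 0.91
(ε ∨ γ) ∨ γ = max(a, b) on (0.91, 0.25) = 0.91
(γ ∧ ¬β) ∨ ((ε ∨ γ) ∨ γ) = max(a, b) on (0.25, 0.91) = 0.91

0.91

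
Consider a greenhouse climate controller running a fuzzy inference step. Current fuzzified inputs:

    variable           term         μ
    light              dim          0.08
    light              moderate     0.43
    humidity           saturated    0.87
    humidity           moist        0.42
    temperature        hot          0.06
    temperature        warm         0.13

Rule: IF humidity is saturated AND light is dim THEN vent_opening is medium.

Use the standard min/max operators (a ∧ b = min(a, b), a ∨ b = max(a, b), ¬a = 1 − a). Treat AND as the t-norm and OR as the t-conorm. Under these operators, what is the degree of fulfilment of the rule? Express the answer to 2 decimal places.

firing strength: saturated=0.87, dim=0.08; AND[min(a, b)] → w = 0.08

0.08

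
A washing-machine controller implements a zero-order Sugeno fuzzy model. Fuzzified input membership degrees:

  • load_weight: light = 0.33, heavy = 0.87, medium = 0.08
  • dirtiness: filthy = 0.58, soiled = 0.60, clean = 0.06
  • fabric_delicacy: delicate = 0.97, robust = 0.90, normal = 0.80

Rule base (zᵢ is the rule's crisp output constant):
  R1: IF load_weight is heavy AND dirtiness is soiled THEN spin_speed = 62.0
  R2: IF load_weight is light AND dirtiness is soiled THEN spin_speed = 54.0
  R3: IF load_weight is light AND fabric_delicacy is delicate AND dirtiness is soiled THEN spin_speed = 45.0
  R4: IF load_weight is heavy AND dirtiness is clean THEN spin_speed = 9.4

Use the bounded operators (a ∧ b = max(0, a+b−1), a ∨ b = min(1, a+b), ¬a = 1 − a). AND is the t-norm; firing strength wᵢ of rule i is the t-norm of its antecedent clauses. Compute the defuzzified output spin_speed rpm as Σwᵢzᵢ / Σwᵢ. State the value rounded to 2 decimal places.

62.00

R1 (z=62.0): heavy=0.87, soiled=0.60; AND[max(0, a+b−1)] → w = 0.47
R2 (z=54.0): light=0.33, soiled=0.60; AND[max(0, a+b−1)] → w = 0.00
R3 (z=45.0): light=0.33, delicate=0.97, soiled=0.60; AND[max(0, a+b−1)] → w = 0.00
R4 (z=9.4): heavy=0.87, clean=0.06; AND[max(0, a+b−1)] → w = 0.00
Weighted average = (0.47·62.0 + 0.00·54.0 + 0.00·45.0 + 0.00·9.4) / (0.47 + 0.00 + 0.00 + 0.00)
  = 29.1400 / 0.4700 = 62.00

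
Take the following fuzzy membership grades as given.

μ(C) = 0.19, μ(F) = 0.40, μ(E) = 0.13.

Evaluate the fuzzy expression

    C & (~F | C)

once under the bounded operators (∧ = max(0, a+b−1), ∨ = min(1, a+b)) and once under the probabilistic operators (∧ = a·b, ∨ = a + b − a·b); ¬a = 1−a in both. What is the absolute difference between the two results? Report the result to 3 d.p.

0.128

Under bounded:
  ~F = 1 − 0.40 = 0.60
  ~F | C = min(1, a+b) on (0.60, 0.19) = 0.79
  C & (~F | C) = max(0, a+b−1) on (0.19, 0.79) = 0.00
  → value = 0.0000
Under probabilistic:
  ~F = 1 − 0.4000 = 0.6000
  ~F | C = a + b − a·b on (0.6000, 0.1900) = 0.6760
  C & (~F | C) = a·b on (0.1900, 0.6760) = 0.1284
  → value = 0.1284
|0.0000 − 0.1284| = 0.128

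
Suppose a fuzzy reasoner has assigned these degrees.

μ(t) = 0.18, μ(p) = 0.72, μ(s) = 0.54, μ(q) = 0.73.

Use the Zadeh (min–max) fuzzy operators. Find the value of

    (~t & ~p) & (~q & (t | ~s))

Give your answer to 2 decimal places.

~t = 1 − 0.18 = 0.82
~p = 1 − 0.72 = 0.28
~t & ~p = min(a, b) on (0.82, 0.28) = 0.28
~q = 1 − 0.73 = 0.27
~s = 1 − 0.54 = 0.46
t | ~s = max(a, b) on (0.18, 0.46) = 0.46
~q & (t | ~s) = min(a, b) on (0.27, 0.46) = 0.27
(~t & ~p) & (~q & (t | ~s)) = min(a, b) on (0.28, 0.27) = 0.27

0.27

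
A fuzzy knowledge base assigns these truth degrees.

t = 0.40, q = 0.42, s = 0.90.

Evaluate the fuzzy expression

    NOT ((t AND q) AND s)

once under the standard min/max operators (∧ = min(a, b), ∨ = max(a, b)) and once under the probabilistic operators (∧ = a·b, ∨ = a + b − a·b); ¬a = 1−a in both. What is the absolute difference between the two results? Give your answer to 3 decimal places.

Under standard min/max:
  t AND q = min(a, b) on (0.40, 0.42) = 0.40
  (t AND q) AND s = min(a, b) on (0.40, 0.90) = 0.40
  NOT ((t AND q) AND s) = 1 − 0.40 = 0.60
  → value = 0.6000
Under probabilistic:
  t AND q = a·b on (0.4000, 0.4200) = 0.1680
  (t AND q) AND s = a·b on (0.1680, 0.9000) = 0.1512
  NOT ((t AND q) AND s) = 1 − 0.1512 = 0.8488
  → value = 0.8488
|0.6000 − 0.8488| = 0.249

0.249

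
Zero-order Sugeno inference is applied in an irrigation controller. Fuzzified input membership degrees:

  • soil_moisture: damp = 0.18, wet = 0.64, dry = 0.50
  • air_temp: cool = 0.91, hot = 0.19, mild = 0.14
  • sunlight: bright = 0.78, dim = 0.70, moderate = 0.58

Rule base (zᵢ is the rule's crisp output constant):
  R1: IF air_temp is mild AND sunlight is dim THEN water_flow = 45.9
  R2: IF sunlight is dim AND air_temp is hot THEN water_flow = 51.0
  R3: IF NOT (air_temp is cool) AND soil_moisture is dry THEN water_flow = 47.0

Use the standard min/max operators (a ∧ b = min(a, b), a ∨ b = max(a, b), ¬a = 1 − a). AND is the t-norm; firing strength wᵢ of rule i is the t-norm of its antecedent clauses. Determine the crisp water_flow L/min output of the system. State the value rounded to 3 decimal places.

48.443

R1 (z=45.9): mild=0.14, dim=0.70; AND[min(a, b)] → w = 0.14
R2 (z=51.0): dim=0.70, hot=0.19; AND[min(a, b)] → w = 0.19
R3 (z=47.0): ¬cool=1−0.91=0.09, dry=0.50; AND[min(a, b)] → w = 0.09
Weighted average = (0.14·45.9 + 0.19·51.0 + 0.09·47.0) / (0.14 + 0.19 + 0.09)
  = 20.3460 / 0.4200 = 48.443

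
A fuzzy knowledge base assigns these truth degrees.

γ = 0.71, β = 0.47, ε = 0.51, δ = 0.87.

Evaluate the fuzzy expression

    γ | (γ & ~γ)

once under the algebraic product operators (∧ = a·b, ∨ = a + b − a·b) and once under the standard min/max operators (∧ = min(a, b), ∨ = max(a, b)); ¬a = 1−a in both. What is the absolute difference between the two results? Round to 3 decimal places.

0.060

Under algebraic product:
  ~γ = 1 − 0.7100 = 0.2900
  γ & ~γ = a·b on (0.7100, 0.2900) = 0.2059
  γ | (γ & ~γ) = a + b − a·b on (0.7100, 0.2059) = 0.7697
  → value = 0.7697
Under standard min/max:
  ~γ = 1 − 0.71 = 0.29
  γ & ~γ = min(a, b) on (0.71, 0.29) = 0.29
  γ | (γ & ~γ) = max(a, b) on (0.71, 0.29) = 0.71
  → value = 0.7100
|0.7697 − 0.7100| = 0.060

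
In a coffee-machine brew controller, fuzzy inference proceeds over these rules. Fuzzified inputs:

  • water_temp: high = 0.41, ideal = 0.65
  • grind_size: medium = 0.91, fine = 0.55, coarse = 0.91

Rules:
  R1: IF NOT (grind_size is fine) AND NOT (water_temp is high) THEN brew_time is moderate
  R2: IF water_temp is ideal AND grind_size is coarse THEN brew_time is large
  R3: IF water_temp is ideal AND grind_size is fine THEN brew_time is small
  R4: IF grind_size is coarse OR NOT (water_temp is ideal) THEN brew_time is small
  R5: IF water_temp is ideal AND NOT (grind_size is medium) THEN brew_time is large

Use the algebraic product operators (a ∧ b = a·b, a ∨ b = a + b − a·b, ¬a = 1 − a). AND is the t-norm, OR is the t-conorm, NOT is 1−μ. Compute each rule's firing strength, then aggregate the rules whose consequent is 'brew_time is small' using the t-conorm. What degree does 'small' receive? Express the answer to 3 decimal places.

R1: ¬fine=1−0.55=0.45, ¬high=1−0.41=0.59; AND[a·b] → w = 0.2655
R2: ideal=0.65, coarse=0.91; AND[a·b] → w = 0.5915
R3: ideal=0.65, fine=0.55; AND[a·b] → w = 0.3575
R4: coarse=0.91, ¬ideal=1−0.65=0.35; OR[a + b − a·b] → w = 0.9415
R5: ideal=0.65, ¬medium=1−0.91=0.09; AND[a·b] → w = 0.0585
Rules with consequent 'small': {R3, R4} → strengths 0.3575, 0.9415
Aggregate via t-conorm [a + b − a·b]: 0.9624

0.962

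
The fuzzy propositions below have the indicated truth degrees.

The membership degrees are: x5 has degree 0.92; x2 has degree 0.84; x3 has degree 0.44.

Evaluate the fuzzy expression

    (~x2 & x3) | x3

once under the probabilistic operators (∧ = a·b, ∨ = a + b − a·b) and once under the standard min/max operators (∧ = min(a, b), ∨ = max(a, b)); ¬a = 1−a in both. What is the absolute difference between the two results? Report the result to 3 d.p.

Under probabilistic:
  ~x2 = 1 − 0.8400 = 0.1600
  ~x2 & x3 = a·b on (0.1600, 0.4400) = 0.0704
  (~x2 & x3) | x3 = a + b − a·b on (0.0704, 0.4400) = 0.4794
  → value = 0.4794
Under standard min/max:
  ~x2 = 1 − 0.84 = 0.16
  ~x2 & x3 = min(a, b) on (0.16, 0.44) = 0.16
  (~x2 & x3) | x3 = max(a, b) on (0.16, 0.44) = 0.44
  → value = 0.4400
|0.4794 − 0.4400| = 0.039

0.039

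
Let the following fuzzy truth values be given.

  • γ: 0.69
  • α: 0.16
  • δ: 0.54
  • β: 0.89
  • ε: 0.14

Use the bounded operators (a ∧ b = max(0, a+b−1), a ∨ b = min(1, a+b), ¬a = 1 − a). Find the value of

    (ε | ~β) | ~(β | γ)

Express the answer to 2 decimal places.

0.25

~β = 1 − 0.89 = 0.11
ε | ~β = min(1, a+b) on (0.14, 0.11) = 0.25
β | γ = min(1, a+b) on (0.89, 0.69) = 1.00
~(β | γ) = 1 − 1.00 = 0.00
(ε | ~β) | ~(β | γ) = min(1, a+b) on (0.25, 0.00) = 0.25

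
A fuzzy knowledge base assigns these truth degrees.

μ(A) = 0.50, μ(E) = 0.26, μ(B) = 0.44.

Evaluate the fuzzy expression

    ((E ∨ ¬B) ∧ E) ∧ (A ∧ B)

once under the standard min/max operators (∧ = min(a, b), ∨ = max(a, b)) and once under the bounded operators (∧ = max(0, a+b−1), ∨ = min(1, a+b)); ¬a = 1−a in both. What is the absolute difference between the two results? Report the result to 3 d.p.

Under standard min/max:
  ¬B = 1 − 0.44 = 0.56
  E ∨ ¬B = max(a, b) on (0.26, 0.56) = 0.56
  (E ∨ ¬B) ∧ E = min(a, b) on (0.56, 0.26) = 0.26
  A ∧ B = min(a, b) on (0.50, 0.44) = 0.44
  ((E ∨ ¬B) ∧ E) ∧ (A ∧ B) = min(a, b) on (0.26, 0.44) = 0.26
  → value = 0.2600
Under bounded:
  ¬B = 1 − 0.44 = 0.56
  E ∨ ¬B = min(1, a+b) on (0.26, 0.56) = 0.82
  (E ∨ ¬B) ∧ E = max(0, a+b−1) on (0.82, 0.26) = 0.08
  A ∧ B = max(0, a+b−1) on (0.50, 0.44) = 0.00
  ((E ∨ ¬B) ∧ E) ∧ (A ∧ B) = max(0, a+b−1) on (0.08, 0.00) = 0.00
  → value = 0.0000
|0.2600 − 0.0000| = 0.260

0.260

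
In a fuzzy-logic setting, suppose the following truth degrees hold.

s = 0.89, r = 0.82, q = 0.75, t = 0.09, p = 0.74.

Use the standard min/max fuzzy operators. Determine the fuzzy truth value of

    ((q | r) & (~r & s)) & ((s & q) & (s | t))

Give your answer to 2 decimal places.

q | r = max(a, b) on (0.75, 0.82) = 0.82
~r = 1 − 0.82 = 0.18
~r & s = min(a, b) on (0.18, 0.89) = 0.18
(q | r) & (~r & s) = min(a, b) on (0.82, 0.18) = 0.18
s & q = min(a, b) on (0.89, 0.75) = 0.75
s | t = max(a, b) on (0.89, 0.09) = 0.89
(s & q) & (s | t) = min(a, b) on (0.75, 0.89) = 0.75
((q | r) & (~r & s)) & ((s & q) & (s | t)) = min(a, b) on (0.18, 0.75) = 0.18

0.18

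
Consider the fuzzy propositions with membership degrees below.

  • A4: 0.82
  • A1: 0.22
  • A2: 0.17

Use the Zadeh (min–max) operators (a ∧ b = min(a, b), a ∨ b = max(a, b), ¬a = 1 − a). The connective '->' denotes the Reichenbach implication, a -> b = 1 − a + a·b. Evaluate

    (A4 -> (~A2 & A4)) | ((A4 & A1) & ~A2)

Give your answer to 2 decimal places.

~A2 = 1 − 0.17 = 0.83
~A2 & A4 = min(a, b) on (0.83, 0.82) = 0.82
A4 -> (~A2 & A4)  [Reichenbach: 1 − a + a·b] with a=0.82, b=0.82 → 0.85
A4 & A1 = min(a, b) on (0.82, 0.22) = 0.22
~A2 = 1 − 0.17 = 0.83
(A4 & A1) & ~A2 = min(a, b) on (0.22, 0.83) = 0.22
(A4 -> (~A2 & A4)) | ((A4 & A1) & ~A2) = max(a, b) on (0.85, 0.22) = 0.85

0.85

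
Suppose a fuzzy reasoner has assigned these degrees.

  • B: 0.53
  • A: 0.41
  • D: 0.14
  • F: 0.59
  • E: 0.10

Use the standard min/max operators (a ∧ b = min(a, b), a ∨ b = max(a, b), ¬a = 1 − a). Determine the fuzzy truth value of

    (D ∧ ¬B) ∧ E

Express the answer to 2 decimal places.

0.10

¬B = 1 − 0.53 = 0.47
D ∧ ¬B = min(a, b) on (0.14, 0.47) = 0.14
(D ∧ ¬B) ∧ E = min(a, b) on (0.14, 0.10) = 0.10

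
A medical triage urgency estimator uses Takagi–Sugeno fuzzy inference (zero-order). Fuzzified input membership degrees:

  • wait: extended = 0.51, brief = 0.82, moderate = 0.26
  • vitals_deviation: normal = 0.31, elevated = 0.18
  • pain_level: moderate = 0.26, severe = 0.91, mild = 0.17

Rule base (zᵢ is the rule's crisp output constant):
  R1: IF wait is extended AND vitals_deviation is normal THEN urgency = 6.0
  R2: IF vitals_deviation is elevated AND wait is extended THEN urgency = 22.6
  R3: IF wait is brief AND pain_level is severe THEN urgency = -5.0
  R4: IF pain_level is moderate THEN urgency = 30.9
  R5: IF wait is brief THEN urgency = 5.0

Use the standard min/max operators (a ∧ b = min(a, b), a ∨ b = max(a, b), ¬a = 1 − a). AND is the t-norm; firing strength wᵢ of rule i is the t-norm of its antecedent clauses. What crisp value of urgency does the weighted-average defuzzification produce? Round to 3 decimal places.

5.842

R1 (z=6.0): extended=0.51, normal=0.31; AND[min(a, b)] → w = 0.31
R2 (z=22.6): elevated=0.18, extended=0.51; AND[min(a, b)] → w = 0.18
R3 (z=-5.0): brief=0.82, severe=0.91; AND[min(a, b)] → w = 0.82
R4 (z=30.9): moderate=0.26 → w = 0.26
R5 (z=5.0): brief=0.82 → w = 0.82
Weighted average = (0.31·6.0 + 0.18·22.6 + 0.82·-5.0 + 0.26·30.9 + 0.82·5.0) / (0.31 + 0.18 + 0.82 + 0.26 + 0.82)
  = 13.9620 / 2.3900 = 5.842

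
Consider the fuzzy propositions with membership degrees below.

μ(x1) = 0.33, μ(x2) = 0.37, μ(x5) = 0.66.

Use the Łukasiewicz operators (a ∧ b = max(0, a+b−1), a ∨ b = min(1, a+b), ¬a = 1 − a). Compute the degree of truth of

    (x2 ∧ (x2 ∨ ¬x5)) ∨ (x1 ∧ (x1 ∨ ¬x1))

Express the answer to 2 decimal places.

¬x5 = 1 − 0.66 = 0.34
x2 ∨ ¬x5 = min(1, a+b) on (0.37, 0.34) = 0.71
x2 ∧ (x2 ∨ ¬x5) = max(0, a+b−1) on (0.37, 0.71) = 0.08
¬x1 = 1 − 0.33 = 0.67
x1 ∨ ¬x1 = min(1, a+b) on (0.33, 0.67) = 1.00
x1 ∧ (x1 ∨ ¬x1) = max(0, a+b−1) on (0.33, 1.00) = 0.33
(x2 ∧ (x2 ∨ ¬x5)) ∨ (x1 ∧ (x1 ∨ ¬x1)) = min(1, a+b) on (0.08, 0.33) = 0.41

0.41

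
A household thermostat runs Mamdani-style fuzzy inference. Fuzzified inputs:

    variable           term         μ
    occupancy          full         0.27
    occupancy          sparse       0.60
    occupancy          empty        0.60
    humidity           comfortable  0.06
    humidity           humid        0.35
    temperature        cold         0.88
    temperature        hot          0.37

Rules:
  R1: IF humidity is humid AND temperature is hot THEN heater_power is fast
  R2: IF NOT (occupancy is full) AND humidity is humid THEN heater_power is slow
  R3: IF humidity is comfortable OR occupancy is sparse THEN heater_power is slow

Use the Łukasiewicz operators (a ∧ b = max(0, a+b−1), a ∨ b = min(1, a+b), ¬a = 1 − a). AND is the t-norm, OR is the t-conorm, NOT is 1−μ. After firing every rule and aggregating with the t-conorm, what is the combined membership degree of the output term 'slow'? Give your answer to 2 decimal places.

R1: humid=0.35, hot=0.37; AND[max(0, a+b−1)] → w = 0.00
R2: ¬full=1−0.27=0.73, humid=0.35; AND[max(0, a+b−1)] → w = 0.08
R3: comfortable=0.06, sparse=0.60; OR[min(1, a+b)] → w = 0.66
Rules with consequent 'slow': {R2, R3} → strengths 0.08, 0.66
Aggregate via t-conorm [min(1, a+b)]: 0.74

0.74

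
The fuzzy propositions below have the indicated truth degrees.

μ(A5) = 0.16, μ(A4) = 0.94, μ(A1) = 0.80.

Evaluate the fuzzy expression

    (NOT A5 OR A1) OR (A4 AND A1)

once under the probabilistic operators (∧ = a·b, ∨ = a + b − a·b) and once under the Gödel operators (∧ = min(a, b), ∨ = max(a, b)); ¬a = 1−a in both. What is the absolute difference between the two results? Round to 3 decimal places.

0.152

Under probabilistic:
  NOT A5 = 1 − 0.1600 = 0.8400
  NOT A5 OR A1 = a + b − a·b on (0.8400, 0.8000) = 0.9680
  A4 AND A1 = a·b on (0.9400, 0.8000) = 0.7520
  (NOT A5 OR A1) OR (A4 AND A1) = a + b − a·b on (0.9680, 0.7520) = 0.9921
  → value = 0.9921
Under Gödel:
  NOT A5 = 1 − 0.16 = 0.84
  NOT A5 OR A1 = max(a, b) on (0.84, 0.80) = 0.84
  A4 AND A1 = min(a, b) on (0.94, 0.80) = 0.80
  (NOT A5 OR A1) OR (A4 AND A1) = max(a, b) on (0.84, 0.80) = 0.84
  → value = 0.8400
|0.9921 − 0.8400| = 0.152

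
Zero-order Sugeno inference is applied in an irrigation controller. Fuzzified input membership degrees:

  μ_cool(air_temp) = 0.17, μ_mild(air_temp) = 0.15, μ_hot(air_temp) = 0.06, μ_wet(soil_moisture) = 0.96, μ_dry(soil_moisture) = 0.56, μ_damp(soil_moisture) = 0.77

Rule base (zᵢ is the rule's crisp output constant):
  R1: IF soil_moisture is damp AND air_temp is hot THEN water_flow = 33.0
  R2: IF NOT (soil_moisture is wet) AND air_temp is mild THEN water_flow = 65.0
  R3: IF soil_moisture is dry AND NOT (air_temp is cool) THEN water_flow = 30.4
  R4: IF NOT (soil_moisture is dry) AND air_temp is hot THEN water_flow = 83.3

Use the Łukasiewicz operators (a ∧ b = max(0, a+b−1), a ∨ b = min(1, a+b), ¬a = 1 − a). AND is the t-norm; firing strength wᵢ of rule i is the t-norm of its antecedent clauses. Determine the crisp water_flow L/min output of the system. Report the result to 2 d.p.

30.40

R1 (z=33.0): damp=0.77, hot=0.06; AND[max(0, a+b−1)] → w = 0.00
R2 (z=65.0): ¬wet=1−0.96=0.04, mild=0.15; AND[max(0, a+b−1)] → w = 0.00
R3 (z=30.4): dry=0.56, ¬cool=1−0.17=0.83; AND[max(0, a+b−1)] → w = 0.39
R4 (z=83.3): ¬dry=1−0.56=0.44, hot=0.06; AND[max(0, a+b−1)] → w = 0.00
Weighted average = (0.00·33.0 + 0.00·65.0 + 0.39·30.4 + 0.00·83.3) / (0.00 + 0.00 + 0.39 + 0.00)
  = 11.8560 / 0.3900 = 30.40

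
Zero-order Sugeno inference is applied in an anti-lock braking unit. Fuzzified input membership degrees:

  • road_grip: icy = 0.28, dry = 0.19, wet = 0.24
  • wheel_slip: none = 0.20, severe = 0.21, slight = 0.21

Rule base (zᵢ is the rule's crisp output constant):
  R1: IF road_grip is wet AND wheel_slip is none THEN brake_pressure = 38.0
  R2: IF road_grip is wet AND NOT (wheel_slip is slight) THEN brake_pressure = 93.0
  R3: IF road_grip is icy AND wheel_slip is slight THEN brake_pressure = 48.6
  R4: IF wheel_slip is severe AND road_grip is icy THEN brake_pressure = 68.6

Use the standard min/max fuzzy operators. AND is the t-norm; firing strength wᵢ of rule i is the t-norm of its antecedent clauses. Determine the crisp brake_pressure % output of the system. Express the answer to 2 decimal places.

R1 (z=38.0): wet=0.24, none=0.20; AND[min(a, b)] → w = 0.20
R2 (z=93.0): wet=0.24, ¬slight=1−0.21=0.79; AND[min(a, b)] → w = 0.24
R3 (z=48.6): icy=0.28, slight=0.21; AND[min(a, b)] → w = 0.21
R4 (z=68.6): severe=0.21, icy=0.28; AND[min(a, b)] → w = 0.21
Weighted average = (0.20·38.0 + 0.24·93.0 + 0.21·48.6 + 0.21·68.6) / (0.20 + 0.24 + 0.21 + 0.21)
  = 54.5320 / 0.8600 = 63.41

63.41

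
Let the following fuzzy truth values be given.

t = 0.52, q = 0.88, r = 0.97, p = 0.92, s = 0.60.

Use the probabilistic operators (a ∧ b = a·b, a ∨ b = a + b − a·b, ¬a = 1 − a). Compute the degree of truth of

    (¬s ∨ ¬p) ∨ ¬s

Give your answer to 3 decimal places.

0.669

¬s = 1 − 0.6000 = 0.4000
¬p = 1 − 0.9200 = 0.0800
¬s ∨ ¬p = a + b − a·b on (0.4000, 0.0800) = 0.4480
¬s = 1 − 0.6000 = 0.4000
(¬s ∨ ¬p) ∨ ¬s = a + b − a·b on (0.4480, 0.4000) = 0.6688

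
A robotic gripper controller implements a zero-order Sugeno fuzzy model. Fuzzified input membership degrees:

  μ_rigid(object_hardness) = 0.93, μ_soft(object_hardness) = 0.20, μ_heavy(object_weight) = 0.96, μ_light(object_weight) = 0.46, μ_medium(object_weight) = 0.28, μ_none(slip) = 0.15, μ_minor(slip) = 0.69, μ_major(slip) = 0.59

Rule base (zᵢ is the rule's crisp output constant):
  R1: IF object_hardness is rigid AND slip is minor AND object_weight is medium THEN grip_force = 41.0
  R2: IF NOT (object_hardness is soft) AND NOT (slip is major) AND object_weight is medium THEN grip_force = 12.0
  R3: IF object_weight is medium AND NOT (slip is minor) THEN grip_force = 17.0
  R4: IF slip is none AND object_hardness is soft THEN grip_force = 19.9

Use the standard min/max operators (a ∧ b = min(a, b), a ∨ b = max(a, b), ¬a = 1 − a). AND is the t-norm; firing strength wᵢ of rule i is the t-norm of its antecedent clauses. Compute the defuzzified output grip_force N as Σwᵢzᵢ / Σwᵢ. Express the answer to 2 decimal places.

R1 (z=41.0): rigid=0.93, minor=0.69, medium=0.28; AND[min(a, b)] → w = 0.28
R2 (z=12.0): ¬soft=1−0.20=0.80, ¬major=1−0.59=0.41, medium=0.28; AND[min(a, b)] → w = 0.28
R3 (z=17.0): medium=0.28, ¬minor=1−0.69=0.31; AND[min(a, b)] → w = 0.28
R4 (z=19.9): none=0.15, soft=0.20; AND[min(a, b)] → w = 0.15
Weighted average = (0.28·41.0 + 0.28·12.0 + 0.28·17.0 + 0.15·19.9) / (0.28 + 0.28 + 0.28 + 0.15)
  = 22.5850 / 0.9900 = 22.81

22.81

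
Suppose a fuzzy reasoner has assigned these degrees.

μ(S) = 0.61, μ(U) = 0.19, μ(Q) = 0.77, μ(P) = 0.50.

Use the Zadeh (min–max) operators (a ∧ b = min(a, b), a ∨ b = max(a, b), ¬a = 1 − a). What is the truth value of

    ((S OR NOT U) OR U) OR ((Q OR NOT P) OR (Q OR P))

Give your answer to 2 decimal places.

NOT U = 1 − 0.19 = 0.81
S OR NOT U = max(a, b) on (0.61, 0.81) = 0.81
(S OR NOT U) OR U = max(a, b) on (0.81, 0.19) = 0.81
NOT P = 1 − 0.50 = 0.50
Q OR NOT P = max(a, b) on (0.77, 0.50) = 0.77
Q OR P = max(a, b) on (0.77, 0.50) = 0.77
(Q OR NOT P) OR (Q OR P) = max(a, b) on (0.77, 0.77) = 0.77
((S OR NOT U) OR U) OR ((Q OR NOT P) OR (Q OR P)) = max(a, b) on (0.81, 0.77) = 0.81

0.81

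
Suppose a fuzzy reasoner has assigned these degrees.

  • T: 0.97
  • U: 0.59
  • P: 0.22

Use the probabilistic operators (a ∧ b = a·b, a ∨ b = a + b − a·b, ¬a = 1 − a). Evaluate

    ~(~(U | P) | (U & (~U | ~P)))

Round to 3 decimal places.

0.331

U | P = a + b − a·b on (0.5900, 0.2200) = 0.6802
~(U | P) = 1 − 0.6802 = 0.3198
~U = 1 − 0.5900 = 0.4100
~P = 1 − 0.2200 = 0.7800
~U | ~P = a + b − a·b on (0.4100, 0.7800) = 0.8702
U & (~U | ~P) = a·b on (0.5900, 0.8702) = 0.5134
~(U | P) | (U & (~U | ~P)) = a + b − a·b on (0.3198, 0.5134) = 0.6690
~(~(U | P) | (U & (~U | ~P))) = 1 − 0.6690 = 0.3310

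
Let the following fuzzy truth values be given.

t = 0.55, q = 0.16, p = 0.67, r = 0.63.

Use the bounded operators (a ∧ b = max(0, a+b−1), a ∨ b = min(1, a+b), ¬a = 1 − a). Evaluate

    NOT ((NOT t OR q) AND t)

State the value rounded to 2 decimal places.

0.84

NOT t = 1 − 0.55 = 0.45
NOT t OR q = min(1, a+b) on (0.45, 0.16) = 0.61
(NOT t OR q) AND t = max(0, a+b−1) on (0.61, 0.55) = 0.16
NOT ((NOT t OR q) AND t) = 1 − 0.16 = 0.84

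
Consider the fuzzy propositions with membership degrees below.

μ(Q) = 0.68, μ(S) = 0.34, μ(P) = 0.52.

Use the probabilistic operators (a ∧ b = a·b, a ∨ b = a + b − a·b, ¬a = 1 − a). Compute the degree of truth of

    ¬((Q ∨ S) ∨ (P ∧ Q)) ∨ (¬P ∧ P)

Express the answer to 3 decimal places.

Q ∨ S = a + b − a·b on (0.6800, 0.3400) = 0.7888
P ∧ Q = a·b on (0.5200, 0.6800) = 0.3536
(Q ∨ S) ∨ (P ∧ Q) = a + b − a·b on (0.7888, 0.3536) = 0.8635
¬((Q ∨ S) ∨ (P ∧ Q)) = 1 − 0.8635 = 0.1365
¬P = 1 − 0.5200 = 0.4800
¬P ∧ P = a·b on (0.4800, 0.5200) = 0.2496
¬((Q ∨ S) ∨ (P ∧ Q)) ∨ (¬P ∧ P) = a + b − a·b on (0.1365, 0.2496) = 0.3520

0.352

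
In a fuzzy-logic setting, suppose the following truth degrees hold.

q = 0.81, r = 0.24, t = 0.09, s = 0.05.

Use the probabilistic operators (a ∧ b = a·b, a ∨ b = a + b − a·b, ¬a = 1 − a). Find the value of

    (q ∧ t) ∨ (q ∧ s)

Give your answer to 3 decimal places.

q ∧ t = a·b on (0.8100, 0.0900) = 0.0729
q ∧ s = a·b on (0.8100, 0.0500) = 0.0405
(q ∧ t) ∨ (q ∧ s) = a + b − a·b on (0.0729, 0.0405) = 0.1104

0.110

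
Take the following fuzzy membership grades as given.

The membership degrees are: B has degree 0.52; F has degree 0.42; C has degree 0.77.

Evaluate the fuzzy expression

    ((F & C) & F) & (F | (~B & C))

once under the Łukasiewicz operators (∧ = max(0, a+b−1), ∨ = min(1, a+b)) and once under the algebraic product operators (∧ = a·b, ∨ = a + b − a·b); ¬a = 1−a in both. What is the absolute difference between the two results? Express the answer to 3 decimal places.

0.086

Under Łukasiewicz:
  F & C = max(0, a+b−1) on (0.42, 0.77) = 0.19
  (F & C) & F = max(0, a+b−1) on (0.19, 0.42) = 0.00
  ~B = 1 − 0.52 = 0.48
  ~B & C = max(0, a+b−1) on (0.48, 0.77) = 0.25
  F | (~B & C) = min(1, a+b) on (0.42, 0.25) = 0.67
  ((F & C) & F) & (F | (~B & C)) = max(0, a+b−1) on (0.00, 0.67) = 0.00
  → value = 0.0000
Under algebraic product:
  F & C = a·b on (0.4200, 0.7700) = 0.3234
  (F & C) & F = a·b on (0.3234, 0.4200) = 0.1358
  ~B = 1 − 0.5200 = 0.4800
  ~B & C = a·b on (0.4800, 0.7700) = 0.3696
  F | (~B & C) = a + b − a·b on (0.4200, 0.3696) = 0.6344
  ((F & C) & F) & (F | (~B & C)) = a·b on (0.1358, 0.6344) = 0.0862
  → value = 0.0862
|0.0000 − 0.0862| = 0.086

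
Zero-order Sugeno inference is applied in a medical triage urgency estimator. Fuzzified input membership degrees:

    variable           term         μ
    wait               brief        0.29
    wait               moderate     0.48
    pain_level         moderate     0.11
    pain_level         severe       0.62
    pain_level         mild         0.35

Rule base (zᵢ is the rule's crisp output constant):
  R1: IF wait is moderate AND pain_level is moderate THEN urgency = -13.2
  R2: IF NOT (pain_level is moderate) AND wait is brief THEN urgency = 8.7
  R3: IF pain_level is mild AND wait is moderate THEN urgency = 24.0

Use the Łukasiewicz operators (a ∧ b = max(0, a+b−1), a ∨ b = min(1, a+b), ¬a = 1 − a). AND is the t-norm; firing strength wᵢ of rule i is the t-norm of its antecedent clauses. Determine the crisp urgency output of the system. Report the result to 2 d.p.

8.70

R1 (z=-13.2): moderate=0.48, moderate=0.11; AND[max(0, a+b−1)] → w = 0.00
R2 (z=8.7): ¬moderate=1−0.11=0.89, brief=0.29; AND[max(0, a+b−1)] → w = 0.18
R3 (z=24.0): mild=0.35, moderate=0.48; AND[max(0, a+b−1)] → w = 0.00
Weighted average = (0.00·-13.2 + 0.18·8.7 + 0.00·24.0) / (0.00 + 0.18 + 0.00)
  = 1.5660 / 0.1800 = 8.70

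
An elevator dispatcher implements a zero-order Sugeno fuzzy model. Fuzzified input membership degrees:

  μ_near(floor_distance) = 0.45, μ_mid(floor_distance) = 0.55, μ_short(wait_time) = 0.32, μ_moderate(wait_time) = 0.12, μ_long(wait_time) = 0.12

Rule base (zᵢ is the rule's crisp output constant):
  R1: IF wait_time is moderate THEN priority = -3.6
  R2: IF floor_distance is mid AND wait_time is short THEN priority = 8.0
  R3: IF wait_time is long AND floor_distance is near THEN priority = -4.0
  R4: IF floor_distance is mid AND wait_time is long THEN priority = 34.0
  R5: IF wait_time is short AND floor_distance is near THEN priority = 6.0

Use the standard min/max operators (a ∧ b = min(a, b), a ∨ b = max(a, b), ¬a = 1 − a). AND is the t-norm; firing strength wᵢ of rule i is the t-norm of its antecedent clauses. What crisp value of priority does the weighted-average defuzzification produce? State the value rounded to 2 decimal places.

R1 (z=-3.6): moderate=0.12 → w = 0.12
R2 (z=8.0): mid=0.55, short=0.32; AND[min(a, b)] → w = 0.32
R3 (z=-4.0): long=0.12, near=0.45; AND[min(a, b)] → w = 0.12
R4 (z=34.0): mid=0.55, long=0.12; AND[min(a, b)] → w = 0.12
R5 (z=6.0): short=0.32, near=0.45; AND[min(a, b)] → w = 0.32
Weighted average = (0.12·-3.6 + 0.32·8.0 + 0.12·-4.0 + 0.12·34.0 + 0.32·6.0) / (0.12 + 0.32 + 0.12 + 0.12 + 0.32)
  = 7.6480 / 1.0000 = 7.65

7.65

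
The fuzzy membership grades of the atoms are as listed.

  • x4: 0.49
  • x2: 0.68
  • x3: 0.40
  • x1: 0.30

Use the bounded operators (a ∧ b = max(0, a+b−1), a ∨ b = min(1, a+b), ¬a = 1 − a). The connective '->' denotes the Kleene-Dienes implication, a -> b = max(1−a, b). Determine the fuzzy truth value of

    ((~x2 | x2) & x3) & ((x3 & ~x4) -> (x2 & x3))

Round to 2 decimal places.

0.40

~x2 = 1 − 0.68 = 0.32
~x2 | x2 = min(1, a+b) on (0.32, 0.68) = 1.00
(~x2 | x2) & x3 = max(0, a+b−1) on (1.00, 0.40) = 0.40
~x4 = 1 − 0.49 = 0.51
x3 & ~x4 = max(0, a+b−1) on (0.40, 0.51) = 0.00
x2 & x3 = max(0, a+b−1) on (0.68, 0.40) = 0.08
(x3 & ~x4) -> (x2 & x3)  [Kleene-Dienes: max(1−a, b)] with a=0.00, b=0.08 → 1.00
((~x2 | x2) & x3) & ((x3 & ~x4) -> (x2 & x3)) = max(0, a+b−1) on (0.40, 1.00) = 0.40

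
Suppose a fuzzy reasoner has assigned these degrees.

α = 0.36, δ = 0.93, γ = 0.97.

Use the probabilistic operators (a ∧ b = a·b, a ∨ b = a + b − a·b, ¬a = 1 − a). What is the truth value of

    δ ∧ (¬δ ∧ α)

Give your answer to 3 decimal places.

0.023

¬δ = 1 − 0.9300 = 0.0700
¬δ ∧ α = a·b on (0.0700, 0.3600) = 0.0252
δ ∧ (¬δ ∧ α) = a·b on (0.9300, 0.0252) = 0.0234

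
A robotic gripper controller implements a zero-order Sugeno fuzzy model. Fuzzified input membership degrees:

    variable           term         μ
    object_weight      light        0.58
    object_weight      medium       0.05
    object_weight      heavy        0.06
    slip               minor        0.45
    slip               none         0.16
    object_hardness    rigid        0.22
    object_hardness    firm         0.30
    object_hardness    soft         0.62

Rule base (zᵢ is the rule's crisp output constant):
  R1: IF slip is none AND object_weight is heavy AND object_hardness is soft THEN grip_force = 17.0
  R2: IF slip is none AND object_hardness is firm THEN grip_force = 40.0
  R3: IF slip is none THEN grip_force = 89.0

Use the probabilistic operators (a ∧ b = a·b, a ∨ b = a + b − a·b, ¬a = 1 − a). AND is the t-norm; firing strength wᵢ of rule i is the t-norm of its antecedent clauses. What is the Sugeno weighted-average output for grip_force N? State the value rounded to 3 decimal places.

76.004

R1 (z=17.0): none=0.16, heavy=0.06, soft=0.62; AND[a·b] → w = 0.0060
R2 (z=40.0): none=0.16, firm=0.30; AND[a·b] → w = 0.0480
R3 (z=89.0): none=0.16 → w = 0.1600
Weighted average = (0.0060·17.0 + 0.0480·40.0 + 0.1600·89.0) / (0.0060 + 0.0480 + 0.1600)
  = 16.2612 / 0.2140 = 76.004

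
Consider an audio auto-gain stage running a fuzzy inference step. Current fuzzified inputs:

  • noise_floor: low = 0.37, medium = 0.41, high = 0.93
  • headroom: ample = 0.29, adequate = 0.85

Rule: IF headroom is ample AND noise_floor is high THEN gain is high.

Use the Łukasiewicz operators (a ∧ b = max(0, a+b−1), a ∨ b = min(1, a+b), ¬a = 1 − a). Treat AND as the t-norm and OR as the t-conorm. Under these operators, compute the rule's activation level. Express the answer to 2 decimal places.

0.22

firing strength: ample=0.29, high=0.93; AND[max(0, a+b−1)] → w = 0.22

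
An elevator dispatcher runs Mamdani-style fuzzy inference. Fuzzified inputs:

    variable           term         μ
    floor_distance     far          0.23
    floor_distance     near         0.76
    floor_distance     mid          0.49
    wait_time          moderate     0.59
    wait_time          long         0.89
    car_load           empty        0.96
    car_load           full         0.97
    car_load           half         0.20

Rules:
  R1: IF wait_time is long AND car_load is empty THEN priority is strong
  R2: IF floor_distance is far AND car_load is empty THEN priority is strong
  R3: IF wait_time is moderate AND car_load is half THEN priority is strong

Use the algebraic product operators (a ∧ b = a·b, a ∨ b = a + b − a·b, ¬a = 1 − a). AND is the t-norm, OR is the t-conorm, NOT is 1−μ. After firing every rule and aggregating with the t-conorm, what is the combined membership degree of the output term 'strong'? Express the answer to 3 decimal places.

0.900

R1: long=0.89, empty=0.96; AND[a·b] → w = 0.8544
R2: far=0.23, empty=0.96; AND[a·b] → w = 0.2208
R3: moderate=0.59, half=0.20; AND[a·b] → w = 0.1180
Rules with consequent 'strong': {R1, R2, R3} → strengths 0.8544, 0.2208, 0.1180
Aggregate via t-conorm [a + b − a·b]: 0.8999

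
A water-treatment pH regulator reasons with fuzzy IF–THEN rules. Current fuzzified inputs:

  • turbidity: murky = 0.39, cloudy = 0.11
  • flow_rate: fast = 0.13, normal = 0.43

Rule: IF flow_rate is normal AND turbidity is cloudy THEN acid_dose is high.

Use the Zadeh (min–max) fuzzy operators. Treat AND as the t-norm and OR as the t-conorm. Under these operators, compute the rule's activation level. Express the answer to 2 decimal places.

0.11

firing strength: normal=0.43, cloudy=0.11; AND[min(a, b)] → w = 0.11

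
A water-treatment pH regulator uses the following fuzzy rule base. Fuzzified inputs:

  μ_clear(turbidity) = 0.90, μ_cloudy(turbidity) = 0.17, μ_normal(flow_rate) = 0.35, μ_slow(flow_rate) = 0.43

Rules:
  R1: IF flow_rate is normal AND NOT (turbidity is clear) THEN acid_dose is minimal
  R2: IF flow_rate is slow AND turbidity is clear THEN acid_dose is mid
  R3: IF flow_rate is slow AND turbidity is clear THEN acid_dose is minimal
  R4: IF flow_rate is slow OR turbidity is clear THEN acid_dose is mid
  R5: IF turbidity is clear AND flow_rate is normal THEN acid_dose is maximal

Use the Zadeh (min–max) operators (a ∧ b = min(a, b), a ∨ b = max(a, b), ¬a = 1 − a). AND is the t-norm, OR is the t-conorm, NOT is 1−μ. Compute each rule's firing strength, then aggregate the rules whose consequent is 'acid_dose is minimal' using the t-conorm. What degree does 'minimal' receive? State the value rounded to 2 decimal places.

0.43

R1: normal=0.35, ¬clear=1−0.90=0.10; AND[min(a, b)] → w = 0.10
R2: slow=0.43, clear=0.90; AND[min(a, b)] → w = 0.43
R3: slow=0.43, clear=0.90; AND[min(a, b)] → w = 0.43
R4: slow=0.43, clear=0.90; OR[max(a, b)] → w = 0.90
R5: clear=0.90, normal=0.35; AND[min(a, b)] → w = 0.35
Rules with consequent 'minimal': {R1, R3} → strengths 0.10, 0.43
Aggregate via t-conorm [max(a, b)]: 0.43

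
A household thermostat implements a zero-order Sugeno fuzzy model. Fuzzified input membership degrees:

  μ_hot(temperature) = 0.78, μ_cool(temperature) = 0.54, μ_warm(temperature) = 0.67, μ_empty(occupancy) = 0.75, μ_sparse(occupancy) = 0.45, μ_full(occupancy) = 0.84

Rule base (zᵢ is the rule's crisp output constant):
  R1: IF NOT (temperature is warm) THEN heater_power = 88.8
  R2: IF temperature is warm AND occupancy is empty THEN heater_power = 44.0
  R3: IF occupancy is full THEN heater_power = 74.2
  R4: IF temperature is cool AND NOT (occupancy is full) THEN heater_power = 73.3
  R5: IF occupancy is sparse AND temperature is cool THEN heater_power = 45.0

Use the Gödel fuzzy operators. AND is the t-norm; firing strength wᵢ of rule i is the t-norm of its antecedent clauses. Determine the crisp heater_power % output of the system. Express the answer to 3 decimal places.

62.486

R1 (z=88.8): ¬warm=1−0.67=0.33 → w = 0.33
R2 (z=44.0): warm=0.67, empty=0.75; AND[min(a, b)] → w = 0.67
R3 (z=74.2): full=0.84 → w = 0.84
R4 (z=73.3): cool=0.54, ¬full=1−0.84=0.16; AND[min(a, b)] → w = 0.16
R5 (z=45.0): sparse=0.45, cool=0.54; AND[min(a, b)] → w = 0.45
Weighted average = (0.33·88.8 + 0.67·44.0 + 0.84·74.2 + 0.16·73.3 + 0.45·45.0) / (0.33 + 0.67 + 0.84 + 0.16 + 0.45)
  = 153.0900 / 2.4500 = 62.486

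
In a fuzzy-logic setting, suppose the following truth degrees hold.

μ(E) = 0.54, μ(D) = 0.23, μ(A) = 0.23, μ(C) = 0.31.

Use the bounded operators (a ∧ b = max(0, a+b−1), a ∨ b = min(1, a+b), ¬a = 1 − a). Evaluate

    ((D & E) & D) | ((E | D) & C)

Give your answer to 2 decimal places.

0.08

D & E = max(0, a+b−1) on (0.23, 0.54) = 0.00
(D & E) & D = max(0, a+b−1) on (0.00, 0.23) = 0.00
E | D = min(1, a+b) on (0.54, 0.23) = 0.77
(E | D) & C = max(0, a+b−1) on (0.77, 0.31) = 0.08
((D & E) & D) | ((E | D) & C) = min(1, a+b) on (0.00, 0.08) = 0.08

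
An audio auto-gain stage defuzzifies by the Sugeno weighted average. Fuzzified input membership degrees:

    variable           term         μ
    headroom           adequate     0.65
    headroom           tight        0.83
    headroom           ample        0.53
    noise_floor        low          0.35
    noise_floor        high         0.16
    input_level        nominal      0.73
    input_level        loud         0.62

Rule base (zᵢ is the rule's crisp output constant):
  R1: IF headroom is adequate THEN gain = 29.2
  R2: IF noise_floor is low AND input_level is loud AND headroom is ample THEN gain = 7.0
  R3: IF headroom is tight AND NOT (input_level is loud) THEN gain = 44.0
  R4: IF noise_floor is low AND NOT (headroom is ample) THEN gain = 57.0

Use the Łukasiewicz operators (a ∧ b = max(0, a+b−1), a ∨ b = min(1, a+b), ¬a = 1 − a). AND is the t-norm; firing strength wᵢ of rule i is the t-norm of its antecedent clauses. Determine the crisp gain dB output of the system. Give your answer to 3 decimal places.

32.814

R1 (z=29.2): adequate=0.65 → w = 0.65
R2 (z=7.0): low=0.35, loud=0.62, ample=0.53; AND[max(0, a+b−1)] → w = 0.00
R3 (z=44.0): tight=0.83, ¬loud=1−0.62=0.38; AND[max(0, a+b−1)] → w = 0.21
R4 (z=57.0): low=0.35, ¬ample=1−0.53=0.47; AND[max(0, a+b−1)] → w = 0.00
Weighted average = (0.65·29.2 + 0.00·7.0 + 0.21·44.0 + 0.00·57.0) / (0.65 + 0.00 + 0.21 + 0.00)
  = 28.2200 / 0.8600 = 32.814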